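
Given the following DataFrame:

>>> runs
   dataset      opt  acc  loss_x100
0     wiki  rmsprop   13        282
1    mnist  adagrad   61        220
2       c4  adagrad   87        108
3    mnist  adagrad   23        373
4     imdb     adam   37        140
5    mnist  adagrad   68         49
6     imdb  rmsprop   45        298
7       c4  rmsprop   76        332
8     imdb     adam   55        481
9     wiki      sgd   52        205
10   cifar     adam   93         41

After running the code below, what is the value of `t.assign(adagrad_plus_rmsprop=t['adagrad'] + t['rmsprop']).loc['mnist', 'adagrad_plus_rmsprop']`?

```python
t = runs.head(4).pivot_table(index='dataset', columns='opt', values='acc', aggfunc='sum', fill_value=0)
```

take first 4 rows:
  dataset      opt  acc  loss_x100
0    wiki  rmsprop   13        282
1   mnist  adagrad   61        220
2      c4  adagrad   87        108
3   mnist  adagrad   23        373
pivot: rows=dataset, cols=opt, sum(acc):
opt      adagrad  rmsprop
dataset                  
c4            87        0
mnist         84        0
wiki           0       13
add column adagrad_plus_rmsprop = t['adagrad'] + t['rmsprop']:
opt      adagrad  rmsprop  adagrad_plus_rmsprop
dataset                                        
c4            87        0                    87
mnist         84        0                    84
wiki           0       13                    13

84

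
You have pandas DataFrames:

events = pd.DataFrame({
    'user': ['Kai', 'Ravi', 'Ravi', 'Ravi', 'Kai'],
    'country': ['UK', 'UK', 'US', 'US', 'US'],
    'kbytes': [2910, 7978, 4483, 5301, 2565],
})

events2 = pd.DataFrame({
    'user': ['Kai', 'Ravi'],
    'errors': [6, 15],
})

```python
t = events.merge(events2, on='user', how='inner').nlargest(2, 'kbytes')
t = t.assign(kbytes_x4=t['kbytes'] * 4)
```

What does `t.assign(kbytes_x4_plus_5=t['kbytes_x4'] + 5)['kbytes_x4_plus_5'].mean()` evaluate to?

merge on 'user' (how='inner') → 5 rows:
   user country  kbytes  errors
0   Kai      UK    2910       6
1  Ravi      UK    7978      15
2  Ravi      US    4483      15
3  Ravi      US    5301      15
4   Kai      US    2565       6
take 2 rows with largest kbytes:
   user country  kbytes  errors
1  Ravi      UK    7978      15
3  Ravi      US    5301      15
add column kbytes_x4 = t['kbytes'] * 4:
   user country  kbytes  errors  kbytes_x4
1  Ravi      UK    7978      15      31912
3  Ravi      US    5301      15      21204
add column kbytes_x4_plus_5 = t['kbytes_x4'] + 5:
   user country  kbytes  errors  kbytes_x4  kbytes_x4_plus_5
1  Ravi      UK    7978      15      31912             31917
3  Ravi      US    5301      15      21204             21209

26563.0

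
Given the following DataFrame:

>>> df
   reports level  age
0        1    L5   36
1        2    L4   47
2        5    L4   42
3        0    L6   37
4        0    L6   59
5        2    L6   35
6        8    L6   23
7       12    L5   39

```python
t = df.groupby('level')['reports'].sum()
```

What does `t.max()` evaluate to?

group by level, sum of reports:
level
L4     7
L5    13
L6    10
Name: reports, dtype: int64
Hence 13.

13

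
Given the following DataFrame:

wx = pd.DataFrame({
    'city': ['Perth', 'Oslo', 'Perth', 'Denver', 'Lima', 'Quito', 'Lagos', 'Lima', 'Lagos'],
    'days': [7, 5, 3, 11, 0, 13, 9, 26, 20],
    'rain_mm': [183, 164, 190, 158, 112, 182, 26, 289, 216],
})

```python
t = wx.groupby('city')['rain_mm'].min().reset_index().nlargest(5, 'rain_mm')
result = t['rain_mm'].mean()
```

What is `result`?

group by city, min of rain_mm:
city
Denver    158
Lagos      26
Lima      112
Oslo      164
Perth     183
Quito     182
Name: rain_mm, dtype: int64
reset_index():
     city  rain_mm
0  Denver      158
1   Lagos       26
2    Lima      112
3    Oslo      164
4   Perth      183
5   Quito      182
take 5 rows with largest rain_mm:
     city  rain_mm
4   Perth      183
5   Quito      182
3    Oslo      164
0  Denver      158
2    Lima      112
Reading off the mean of column 'rain_mm', we get 159.8.

159.8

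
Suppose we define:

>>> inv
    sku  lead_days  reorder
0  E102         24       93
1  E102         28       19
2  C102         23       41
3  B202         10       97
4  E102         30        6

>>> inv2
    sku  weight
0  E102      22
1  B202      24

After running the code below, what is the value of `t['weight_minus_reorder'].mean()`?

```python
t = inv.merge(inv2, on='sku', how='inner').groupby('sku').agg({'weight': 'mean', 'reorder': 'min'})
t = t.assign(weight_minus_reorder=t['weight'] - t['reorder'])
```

merge on 'sku' (how='inner') → 4 rows:
    sku  lead_days  reorder  weight
0  E102         24       93      22
1  E102         28       19      22
2  B202         10       97      24
3  E102         30        6      22
group by sku: mean(weight), min(reorder):
      weight  reorder
sku                  
B202    24.0       97
E102    22.0        6
add column weight_minus_reorder = t['weight'] - t['reorder']:
      weight  reorder  weight_minus_reorder
sku                                        
B202    24.0       97                 -73.0
E102    22.0        6                  16.0

-28.5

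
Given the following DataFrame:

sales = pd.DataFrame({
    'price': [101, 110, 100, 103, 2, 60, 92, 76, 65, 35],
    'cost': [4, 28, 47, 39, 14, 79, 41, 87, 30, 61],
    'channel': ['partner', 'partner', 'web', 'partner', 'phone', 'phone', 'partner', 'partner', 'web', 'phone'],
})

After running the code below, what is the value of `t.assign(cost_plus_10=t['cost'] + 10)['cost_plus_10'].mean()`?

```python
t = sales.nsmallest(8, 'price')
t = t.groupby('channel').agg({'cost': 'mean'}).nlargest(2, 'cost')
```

57.6666666667

take 8 rows with smallest price:
   price  cost  channel
4      2    14    phone
9     35    61    phone
5     60    79    phone
8     65    30      web
7     76    87  partner
6     92    41  partner
2    100    47      web
0    101     4  partner
group by channel, mean of cost:
              cost
channel           
partner  44.000000
phone    51.333333
web      38.500000
take 2 rows with largest cost:
              cost
channel           
phone    51.333333
partner  44.000000
add column cost_plus_10 = t['cost'] + 10:
              cost  cost_plus_10
channel                         
phone    51.333333     61.333333
partner  44.000000     54.000000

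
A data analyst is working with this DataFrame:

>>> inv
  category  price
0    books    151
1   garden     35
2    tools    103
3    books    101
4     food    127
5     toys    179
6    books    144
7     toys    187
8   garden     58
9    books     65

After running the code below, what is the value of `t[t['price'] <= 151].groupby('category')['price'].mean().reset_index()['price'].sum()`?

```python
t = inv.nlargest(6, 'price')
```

take 6 rows with largest price:
  category  price
7     toys    187
5     toys    179
0    books    151
6    books    144
4     food    127
2    tools    103
filter rows where price <= 151:
  category  price
0    books    151
6    books    144
4     food    127
2    tools    103
group by category, mean of price:
category
books    147.5
food     127.0
tools    103.0
Name: price, dtype: float64
reset_index():
  category  price
0    books  147.5
1     food  127.0
2    tools  103.0
Then the sum of column 'price': 377.5

377.5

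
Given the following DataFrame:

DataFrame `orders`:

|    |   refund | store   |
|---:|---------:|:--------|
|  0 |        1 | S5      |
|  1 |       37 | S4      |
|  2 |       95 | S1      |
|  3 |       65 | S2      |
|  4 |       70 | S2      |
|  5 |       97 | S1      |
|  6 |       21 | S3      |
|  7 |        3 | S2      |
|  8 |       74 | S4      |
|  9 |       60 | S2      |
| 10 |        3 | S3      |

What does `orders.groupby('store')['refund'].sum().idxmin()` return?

S5

group by store, sum of refund:
store
S1    192
S2    198
S3     24
S4    111
S5      1
Name: refund, dtype: int64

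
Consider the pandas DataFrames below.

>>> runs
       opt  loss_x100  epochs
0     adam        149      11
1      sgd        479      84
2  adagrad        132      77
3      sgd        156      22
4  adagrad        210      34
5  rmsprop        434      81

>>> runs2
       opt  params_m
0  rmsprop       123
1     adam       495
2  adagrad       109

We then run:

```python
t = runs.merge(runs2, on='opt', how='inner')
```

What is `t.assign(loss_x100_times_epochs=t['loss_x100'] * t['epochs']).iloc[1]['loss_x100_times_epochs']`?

merge on 'opt' (how='inner') → 4 rows:
       opt  loss_x100  epochs  params_m
0     adam        149      11       495
1  adagrad        132      77       109
2  adagrad        210      34       109
3  rmsprop        434      81       123
add column loss_x100_times_epochs = t['loss_x100'] * t['epochs']:
       opt  loss_x100  epochs  params_m  loss_x100_times_epochs
0     adam        149      11       495                    1639
1  adagrad        132      77       109                   10164
2  adagrad        210      34       109                    7140
3  rmsprop        434      81       123                   35154
value at position 1, column 'loss_x100_times_epochs' → 10164

10164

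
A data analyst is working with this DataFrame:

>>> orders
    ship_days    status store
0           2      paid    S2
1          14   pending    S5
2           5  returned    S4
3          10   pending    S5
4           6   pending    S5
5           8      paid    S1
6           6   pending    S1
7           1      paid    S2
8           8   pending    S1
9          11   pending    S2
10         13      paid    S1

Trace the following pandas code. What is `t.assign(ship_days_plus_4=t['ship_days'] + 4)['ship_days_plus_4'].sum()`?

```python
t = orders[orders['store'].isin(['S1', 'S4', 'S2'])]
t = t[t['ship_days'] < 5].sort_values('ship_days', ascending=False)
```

filter rows where store in ['S1', 'S4', 'S2']:
    ship_days    status store
0           2      paid    S2
2           5  returned    S4
5           8      paid    S1
6           6   pending    S1
7           1      paid    S2
8           8   pending    S1
9          11   pending    S2
10         13      paid    S1
filter rows where ship_days < 5:
   ship_days status store
0          2   paid    S2
7          1   paid    S2
sort by ship_days descending:
   ship_days status store
0          2   paid    S2
7          1   paid    S2
add column ship_days_plus_4 = t['ship_days'] + 4:
   ship_days status store  ship_days_plus_4
0          2   paid    S2                 6
7          1   paid    S2                 5
Hence 11.

11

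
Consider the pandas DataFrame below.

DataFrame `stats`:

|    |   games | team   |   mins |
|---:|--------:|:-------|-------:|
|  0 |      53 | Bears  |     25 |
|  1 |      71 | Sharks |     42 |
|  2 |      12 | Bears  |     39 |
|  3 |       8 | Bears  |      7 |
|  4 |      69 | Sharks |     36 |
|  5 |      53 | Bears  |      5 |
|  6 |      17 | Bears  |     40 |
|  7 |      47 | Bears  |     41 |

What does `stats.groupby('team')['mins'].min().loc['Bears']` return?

group by team, min of mins:
team
Bears      5
Sharks    36
Name: mins, dtype: int64
Finally, value at index 'Bears' = 5.

5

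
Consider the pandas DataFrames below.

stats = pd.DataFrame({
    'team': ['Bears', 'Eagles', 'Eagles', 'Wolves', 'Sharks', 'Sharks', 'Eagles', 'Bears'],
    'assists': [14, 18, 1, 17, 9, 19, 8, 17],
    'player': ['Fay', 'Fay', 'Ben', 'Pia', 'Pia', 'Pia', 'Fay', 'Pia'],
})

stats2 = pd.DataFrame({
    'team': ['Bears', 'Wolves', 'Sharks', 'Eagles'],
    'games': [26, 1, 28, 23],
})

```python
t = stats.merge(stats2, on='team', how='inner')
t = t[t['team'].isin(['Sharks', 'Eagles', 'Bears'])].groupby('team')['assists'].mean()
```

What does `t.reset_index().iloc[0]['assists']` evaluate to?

merge on 'team' (how='inner') → 8 rows:
     team  assists player  games
0   Bears       14    Fay     26
1  Eagles       18    Fay     23
2  Eagles        1    Ben     23
3  Wolves       17    Pia      1
4  Sharks        9    Pia     28
5  Sharks       19    Pia     28
6  Eagles        8    Fay     23
7   Bears       17    Pia     26
filter rows where team in ['Sharks', 'Eagles', 'Bears']:
     team  assists player  games
0   Bears       14    Fay     26
1  Eagles       18    Fay     23
2  Eagles        1    Ben     23
4  Sharks        9    Pia     28
5  Sharks       19    Pia     28
6  Eagles        8    Fay     23
7   Bears       17    Pia     26
group by team, mean of assists:
team
Bears     15.5
Eagles     9.0
Sharks    14.0
Name: assists, dtype: float64
reset_index():
     team  assists
0   Bears     15.5
1  Eagles      9.0
2  Sharks     14.0
Hence 15.5.

15.5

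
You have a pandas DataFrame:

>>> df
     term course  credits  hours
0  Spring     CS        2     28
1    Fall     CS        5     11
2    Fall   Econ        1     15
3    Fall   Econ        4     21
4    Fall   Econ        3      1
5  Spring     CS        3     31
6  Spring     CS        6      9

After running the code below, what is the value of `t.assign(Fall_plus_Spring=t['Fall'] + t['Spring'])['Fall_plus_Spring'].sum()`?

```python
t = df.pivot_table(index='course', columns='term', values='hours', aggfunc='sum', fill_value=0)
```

116

pivot: rows=course, cols=term, sum(hours):
term    Fall  Spring
course              
CS        11      68
Econ      37       0
add column Fall_plus_Spring = t['Fall'] + t['Spring']:
term    Fall  Spring  Fall_plus_Spring
course                                
CS        11      68                79
Econ      37       0                37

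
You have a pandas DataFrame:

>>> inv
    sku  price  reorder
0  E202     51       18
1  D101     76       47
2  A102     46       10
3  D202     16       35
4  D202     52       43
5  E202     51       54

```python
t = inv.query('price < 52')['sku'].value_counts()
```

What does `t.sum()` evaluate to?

4

filter rows where price < 52:
    sku  price  reorder
0  E202     51       18
2  A102     46       10
3  D202     16       35
5  E202     51       54
value_counts of sku:
sku
E202    2
A102    1
D202    1
Name: count, dtype: int64
sum of the resulting series → 4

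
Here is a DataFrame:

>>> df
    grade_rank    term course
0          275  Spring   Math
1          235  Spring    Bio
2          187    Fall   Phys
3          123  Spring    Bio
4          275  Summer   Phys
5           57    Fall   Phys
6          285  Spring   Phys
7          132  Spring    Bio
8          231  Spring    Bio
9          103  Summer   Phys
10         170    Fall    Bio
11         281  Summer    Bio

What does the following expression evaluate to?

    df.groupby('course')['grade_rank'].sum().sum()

2354

group by course, sum of grade_rank:
course
Bio     1172
Math     275
Phys     907
Name: grade_rank, dtype: int64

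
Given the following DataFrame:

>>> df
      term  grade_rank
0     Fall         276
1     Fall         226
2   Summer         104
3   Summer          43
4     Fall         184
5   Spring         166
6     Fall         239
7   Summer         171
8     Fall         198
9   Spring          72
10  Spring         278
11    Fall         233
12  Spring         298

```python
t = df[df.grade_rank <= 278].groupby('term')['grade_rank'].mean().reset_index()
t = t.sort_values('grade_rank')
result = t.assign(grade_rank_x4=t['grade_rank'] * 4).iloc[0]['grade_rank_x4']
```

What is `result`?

424.0

filter rows where grade_rank <= 278:
      term  grade_rank
0     Fall         276
1     Fall         226
2   Summer         104
3   Summer          43
4     Fall         184
5   Spring         166
6     Fall         239
7   Summer         171
8     Fall         198
9   Spring          72
10  Spring         278
11    Fall         233
group by term, mean of grade_rank:
term
Fall      226.0
Spring    172.0
Summer    106.0
Name: grade_rank, dtype: float64
reset_index():
     term  grade_rank
0    Fall       226.0
1  Spring       172.0
2  Summer       106.0
sort by grade_rank:
     term  grade_rank
2  Summer       106.0
1  Spring       172.0
0    Fall       226.0
add column grade_rank_x4 = t['grade_rank'] * 4:
     term  grade_rank  grade_rank_x4
2  Summer       106.0          424.0
1  Spring       172.0          688.0
0    Fall       226.0          904.0
Hence 424.0.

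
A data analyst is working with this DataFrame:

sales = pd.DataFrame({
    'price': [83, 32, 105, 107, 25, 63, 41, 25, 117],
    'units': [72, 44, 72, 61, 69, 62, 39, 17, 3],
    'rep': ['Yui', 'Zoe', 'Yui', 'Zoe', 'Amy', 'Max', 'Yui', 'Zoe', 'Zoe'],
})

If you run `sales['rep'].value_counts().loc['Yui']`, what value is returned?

3

value_counts of rep:
rep
Zoe    4
Yui    3
Amy    1
Max    1
Name: count, dtype: int64
Finally, value at index 'Yui' = 3.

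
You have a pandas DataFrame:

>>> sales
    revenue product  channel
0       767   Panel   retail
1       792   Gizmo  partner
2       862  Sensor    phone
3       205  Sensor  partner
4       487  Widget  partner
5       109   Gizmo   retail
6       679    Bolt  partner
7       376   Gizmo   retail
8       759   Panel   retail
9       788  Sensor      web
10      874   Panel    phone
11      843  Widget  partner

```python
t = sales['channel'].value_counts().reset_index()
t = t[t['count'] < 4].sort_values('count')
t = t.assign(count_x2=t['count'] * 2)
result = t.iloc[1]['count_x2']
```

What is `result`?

value_counts of channel:
channel
partner    5
retail     4
phone      2
web        1
Name: count, dtype: int64
reset_index():
   channel  count
0  partner      5
1   retail      4
2    phone      2
3      web      1
filter rows where count < 4:
  channel  count
2   phone      2
3     web      1
sort by count:
  channel  count
3     web      1
2   phone      2
add column count_x2 = t['count'] * 2:
  channel  count  count_x2
3     web      1         2
2   phone      2         4
The value at position 1, column 'count_x2' is 4.

4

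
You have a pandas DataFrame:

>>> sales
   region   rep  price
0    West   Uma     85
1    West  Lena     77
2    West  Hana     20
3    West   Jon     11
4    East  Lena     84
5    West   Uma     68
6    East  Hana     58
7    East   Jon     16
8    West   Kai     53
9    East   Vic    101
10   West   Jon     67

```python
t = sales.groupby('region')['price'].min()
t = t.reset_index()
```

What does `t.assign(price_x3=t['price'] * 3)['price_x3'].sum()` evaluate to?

81

group by region, min of price:
region
East    16
West    11
Name: price, dtype: int64
reset_index():
  region  price
0   East     16
1   West     11
add column price_x3 = t['price'] * 3:
  region  price  price_x3
0   East     16        48
1   West     11        33
Taking the sum of column 'price_x3' gives 81.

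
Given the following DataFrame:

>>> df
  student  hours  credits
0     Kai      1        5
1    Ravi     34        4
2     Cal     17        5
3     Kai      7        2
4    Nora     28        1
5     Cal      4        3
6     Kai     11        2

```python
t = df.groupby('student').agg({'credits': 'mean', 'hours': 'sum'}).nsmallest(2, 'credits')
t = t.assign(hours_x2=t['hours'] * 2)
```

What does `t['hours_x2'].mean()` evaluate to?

47.0

group by student: mean(credits), sum(hours):
         credits  hours
student                
Cal          4.0     21
Kai          3.0     19
Nora         1.0     28
Ravi         4.0     34
take 2 rows with smallest credits:
         credits  hours
student                
Nora         1.0     28
Kai          3.0     19
add column hours_x2 = t['hours'] * 2:
         credits  hours  hours_x2
student                          
Nora         1.0     28        56
Kai          3.0     19        38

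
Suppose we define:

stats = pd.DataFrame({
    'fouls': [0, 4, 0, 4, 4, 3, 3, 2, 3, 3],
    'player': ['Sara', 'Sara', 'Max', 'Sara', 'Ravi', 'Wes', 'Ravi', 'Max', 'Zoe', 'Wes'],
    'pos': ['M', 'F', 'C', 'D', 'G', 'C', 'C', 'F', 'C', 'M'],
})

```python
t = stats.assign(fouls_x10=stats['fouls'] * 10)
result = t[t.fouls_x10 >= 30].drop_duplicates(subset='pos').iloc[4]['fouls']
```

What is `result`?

add column fouls_x10 = stats['fouls'] * 10:
   fouls player pos  fouls_x10
0      0   Sara   M          0
1      4   Sara   F         40
2      0    Max   C          0
3      4   Sara   D         40
4      4   Ravi   G         40
5      3    Wes   C         30
6      3   Ravi   C         30
7      2    Max   F         20
8      3    Zoe   C         30
9      3    Wes   M         30
filter rows where fouls_x10 >= 30:
   fouls player pos  fouls_x10
1      4   Sara   F         40
3      4   Sara   D         40
4      4   Ravi   G         40
5      3    Wes   C         30
6      3   Ravi   C         30
8      3    Zoe   C         30
9      3    Wes   M         30
drop duplicate pos (keep=first):
   fouls player pos  fouls_x10
1      4   Sara   F         40
3      4   Sara   D         40
4      4   Ravi   G         40
5      3    Wes   C         30
9      3    Wes   M         30

3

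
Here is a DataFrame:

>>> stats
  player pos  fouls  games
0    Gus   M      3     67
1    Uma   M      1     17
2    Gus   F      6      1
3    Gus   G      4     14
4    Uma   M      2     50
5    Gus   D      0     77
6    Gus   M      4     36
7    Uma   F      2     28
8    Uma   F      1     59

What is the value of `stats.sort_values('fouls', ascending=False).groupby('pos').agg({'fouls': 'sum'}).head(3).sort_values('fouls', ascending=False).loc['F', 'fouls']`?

9

sort by fouls descending:
  player pos  fouls  games
2    Gus   F      6      1
3    Gus   G      4     14
6    Gus   M      4     36
0    Gus   M      3     67
4    Uma   M      2     50
7    Uma   F      2     28
1    Uma   M      1     17
8    Uma   F      1     59
5    Gus   D      0     77
group by pos, sum of fouls:
     fouls
pos       
D        0
F        9
G        4
M       10
take first 3 rows:
     fouls
pos       
D        0
F        9
G        4
sort by fouls descending:
     fouls
pos       
F        9
G        4
D        0
Taking the value at row 'F', column 'fouls' gives 9.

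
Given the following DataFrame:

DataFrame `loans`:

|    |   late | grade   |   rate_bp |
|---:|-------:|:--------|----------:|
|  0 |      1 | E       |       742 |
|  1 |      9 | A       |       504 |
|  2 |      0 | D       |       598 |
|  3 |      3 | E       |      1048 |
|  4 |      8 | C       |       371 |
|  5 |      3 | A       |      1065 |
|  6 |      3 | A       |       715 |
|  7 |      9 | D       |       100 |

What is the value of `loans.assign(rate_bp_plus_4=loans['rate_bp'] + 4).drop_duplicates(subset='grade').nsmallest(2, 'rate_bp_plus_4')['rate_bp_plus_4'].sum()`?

add column rate_bp_plus_4 = loans['rate_bp'] + 4:
   late grade  rate_bp  rate_bp_plus_4
0     1     E      742             746
1     9     A      504             508
2     0     D      598             602
3     3     E     1048            1052
4     8     C      371             375
5     3     A     1065            1069
6     3     A      715             719
7     9     D      100             104
drop duplicate grade (keep=first):
   late grade  rate_bp  rate_bp_plus_4
0     1     E      742             746
1     9     A      504             508
2     0     D      598             602
4     8     C      371             375
take 2 rows with smallest rate_bp_plus_4:
   late grade  rate_bp  rate_bp_plus_4
4     8     C      371             375
1     9     A      504             508
Then the sum of column 'rate_bp_plus_4': 883

883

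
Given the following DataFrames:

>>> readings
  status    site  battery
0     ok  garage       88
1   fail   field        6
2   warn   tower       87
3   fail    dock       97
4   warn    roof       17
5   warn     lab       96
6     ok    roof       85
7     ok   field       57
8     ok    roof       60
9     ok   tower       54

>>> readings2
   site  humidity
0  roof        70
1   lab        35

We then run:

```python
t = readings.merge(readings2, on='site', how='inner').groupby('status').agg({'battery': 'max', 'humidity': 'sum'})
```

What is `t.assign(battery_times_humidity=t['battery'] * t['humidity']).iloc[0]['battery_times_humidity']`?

11900

merge on 'site' (how='inner') → 4 rows:
  status  site  battery  humidity
0   warn  roof       17        70
1   warn   lab       96        35
2     ok  roof       85        70
3     ok  roof       60        70
group by status: max(battery), sum(humidity):
        battery  humidity
status                   
ok           85       140
warn         96       105
add column battery_times_humidity = t['battery'] * t['humidity']:
        battery  humidity  battery_times_humidity
status                                           
ok           85       140                   11900
warn         96       105                   10080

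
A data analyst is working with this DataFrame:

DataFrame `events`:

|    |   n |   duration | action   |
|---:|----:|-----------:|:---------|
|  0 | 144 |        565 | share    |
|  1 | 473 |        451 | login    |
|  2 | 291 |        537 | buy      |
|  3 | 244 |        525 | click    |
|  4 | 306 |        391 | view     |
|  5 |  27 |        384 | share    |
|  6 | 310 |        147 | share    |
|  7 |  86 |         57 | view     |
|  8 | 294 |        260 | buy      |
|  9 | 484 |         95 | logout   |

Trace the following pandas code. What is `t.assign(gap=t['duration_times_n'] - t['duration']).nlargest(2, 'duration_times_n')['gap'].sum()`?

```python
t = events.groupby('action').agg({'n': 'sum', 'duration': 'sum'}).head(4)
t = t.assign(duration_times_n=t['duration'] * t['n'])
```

678320

group by action: sum(n), sum(duration):
          n  duration
action               
buy     585       797
click   244       525
login   473       451
logout  484        95
share   481      1096
view    392       448
take first 4 rows:
          n  duration
action               
buy     585       797
click   244       525
login   473       451
logout  484        95
add column duration_times_n = t['duration'] * t['n']:
          n  duration  duration_times_n
action                                 
buy     585       797            466245
click   244       525            128100
login   473       451            213323
logout  484        95             45980
add column gap = t['duration_times_n'] - t['duration']:
          n  duration  duration_times_n     gap
action                                         
buy     585       797            466245  465448
click   244       525            128100  127575
login   473       451            213323  212872
logout  484        95             45980   45885
take 2 rows with largest duration_times_n:
          n  duration  duration_times_n     gap
action                                         
buy     585       797            466245  465448
login   473       451            213323  212872
Then the sum of column 'gap': 678320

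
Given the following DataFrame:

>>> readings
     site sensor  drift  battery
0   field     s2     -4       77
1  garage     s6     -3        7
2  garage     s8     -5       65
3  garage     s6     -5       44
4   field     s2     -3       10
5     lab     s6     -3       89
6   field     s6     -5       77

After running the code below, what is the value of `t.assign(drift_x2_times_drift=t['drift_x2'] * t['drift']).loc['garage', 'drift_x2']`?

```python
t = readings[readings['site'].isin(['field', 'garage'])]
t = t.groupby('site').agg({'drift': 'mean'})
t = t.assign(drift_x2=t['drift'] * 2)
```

filter rows where site in ['field', 'garage']:
     site sensor  drift  battery
0   field     s2     -4       77
1  garage     s6     -3        7
2  garage     s8     -5       65
3  garage     s6     -5       44
4   field     s2     -3       10
6   field     s6     -5       77
group by site, mean of drift:
           drift
site            
field  -4.000000
garage -4.333333
add column drift_x2 = t['drift'] * 2:
           drift  drift_x2
site                      
field  -4.000000 -8.000000
garage -4.333333 -8.666667
add column drift_x2_times_drift = t['drift_x2'] * t['drift']:
           drift  drift_x2  drift_x2_times_drift
site                                            
field  -4.000000 -8.000000             32.000000
garage -4.333333 -8.666667             37.555556
Then the value at row 'garage', column 'drift_x2': -8.66666666667

-8.66666666667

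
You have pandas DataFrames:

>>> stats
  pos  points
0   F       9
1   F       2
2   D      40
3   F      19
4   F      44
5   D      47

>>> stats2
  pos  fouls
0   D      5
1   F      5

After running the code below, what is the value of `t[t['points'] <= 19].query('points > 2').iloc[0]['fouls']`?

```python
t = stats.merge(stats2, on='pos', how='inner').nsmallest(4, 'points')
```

merge on 'pos' (how='inner') → 6 rows:
  pos  points  fouls
0   F       9      5
1   F       2      5
2   D      40      5
3   F      19      5
4   F      44      5
5   D      47      5
take 4 rows with smallest points:
  pos  points  fouls
1   F       2      5
0   F       9      5
3   F      19      5
2   D      40      5
filter rows where points <= 19:
  pos  points  fouls
1   F       2      5
0   F       9      5
3   F      19      5
filter rows where points > 2:
  pos  points  fouls
0   F       9      5
3   F      19      5
Hence 5.

5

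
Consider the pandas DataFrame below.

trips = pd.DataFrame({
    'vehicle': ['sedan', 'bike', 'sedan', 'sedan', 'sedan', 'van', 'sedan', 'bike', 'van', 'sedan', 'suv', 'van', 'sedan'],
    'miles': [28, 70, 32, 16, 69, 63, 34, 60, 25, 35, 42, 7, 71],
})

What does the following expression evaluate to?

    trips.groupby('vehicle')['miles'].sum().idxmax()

sedan

group by vehicle, sum of miles:
vehicle
bike     130
sedan    285
suv       42
van       95
Name: miles, dtype: int64
Hence sedan.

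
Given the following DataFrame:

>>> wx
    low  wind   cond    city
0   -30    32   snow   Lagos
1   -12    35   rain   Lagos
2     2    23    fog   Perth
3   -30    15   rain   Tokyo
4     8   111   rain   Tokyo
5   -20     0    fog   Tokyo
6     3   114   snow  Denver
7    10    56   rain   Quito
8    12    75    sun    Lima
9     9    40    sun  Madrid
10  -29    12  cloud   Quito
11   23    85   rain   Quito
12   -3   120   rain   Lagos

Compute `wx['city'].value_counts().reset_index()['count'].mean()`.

1.85714285714

value_counts of city:
city
Lagos     3
Tokyo     3
Quito     3
Perth     1
Denver    1
Lima      1
Madrid    1
Name: count, dtype: int64
reset_index():
     city  count
0   Lagos      3
1   Tokyo      3
2   Quito      3
3   Perth      1
4  Denver      1
5    Lima      1
6  Madrid      1
Reading off the mean of column 'count', we get 1.85714285714.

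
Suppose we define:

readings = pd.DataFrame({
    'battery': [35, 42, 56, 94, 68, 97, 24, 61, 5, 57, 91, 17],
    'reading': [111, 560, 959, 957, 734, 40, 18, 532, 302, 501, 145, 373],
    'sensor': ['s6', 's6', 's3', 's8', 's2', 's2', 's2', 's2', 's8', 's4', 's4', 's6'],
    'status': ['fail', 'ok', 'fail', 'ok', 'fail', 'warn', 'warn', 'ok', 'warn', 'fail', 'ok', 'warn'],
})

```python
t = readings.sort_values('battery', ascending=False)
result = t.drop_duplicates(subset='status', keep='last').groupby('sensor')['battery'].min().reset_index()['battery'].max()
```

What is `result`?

sort by battery descending:
    battery  reading sensor status
5        97       40     s2   warn
3        94      957     s8     ok
10       91      145     s4     ok
4        68      734     s2   fail
7        61      532     s2     ok
9        57      501     s4   fail
2        56      959     s3   fail
1        42      560     s6     ok
0        35      111     s6   fail
6        24       18     s2   warn
11       17      373     s6   warn
8         5      302     s8   warn
drop duplicate status (keep=last):
   battery  reading sensor status
1       42      560     s6     ok
0       35      111     s6   fail
8        5      302     s8   warn
group by sensor, min of battery:
sensor
s6    35
s8     5
Name: battery, dtype: int64
reset_index():
  sensor  battery
0     s6       35
1     s8        5

35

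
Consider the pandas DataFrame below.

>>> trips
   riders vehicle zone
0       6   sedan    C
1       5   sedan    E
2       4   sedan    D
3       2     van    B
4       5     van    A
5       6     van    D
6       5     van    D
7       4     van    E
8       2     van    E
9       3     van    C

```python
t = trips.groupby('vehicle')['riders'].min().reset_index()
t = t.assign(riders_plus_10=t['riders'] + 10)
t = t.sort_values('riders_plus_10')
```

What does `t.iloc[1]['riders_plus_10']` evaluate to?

group by vehicle, min of riders:
vehicle
sedan    4
van      2
Name: riders, dtype: int64
reset_index():
  vehicle  riders
0   sedan       4
1     van       2
add column riders_plus_10 = t['riders'] + 10:
  vehicle  riders  riders_plus_10
0   sedan       4              14
1     van       2              12
sort by riders_plus_10:
  vehicle  riders  riders_plus_10
1     van       2              12
0   sedan       4              14
Taking the value at position 1, column 'riders_plus_10' gives 14.

14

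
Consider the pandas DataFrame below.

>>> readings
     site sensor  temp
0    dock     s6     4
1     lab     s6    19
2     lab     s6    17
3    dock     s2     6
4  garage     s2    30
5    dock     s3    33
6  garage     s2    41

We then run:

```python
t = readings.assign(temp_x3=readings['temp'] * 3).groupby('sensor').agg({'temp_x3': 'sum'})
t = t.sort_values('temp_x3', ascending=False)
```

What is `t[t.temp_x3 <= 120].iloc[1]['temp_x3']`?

add column temp_x3 = readings['temp'] * 3:
     site sensor  temp  temp_x3
0    dock     s6     4       12
1     lab     s6    19       57
2     lab     s6    17       51
3    dock     s2     6       18
4  garage     s2    30       90
5    dock     s3    33       99
6  garage     s2    41      123
group by sensor, sum of temp_x3:
        temp_x3
sensor         
s2          231
s3           99
s6          120
sort by temp_x3 descending:
        temp_x3
sensor         
s2          231
s6          120
s3           99
filter rows where temp_x3 <= 120:
        temp_x3
sensor         
s6          120
s3           99
So iloc[1]['temp_x3'] = 99.

99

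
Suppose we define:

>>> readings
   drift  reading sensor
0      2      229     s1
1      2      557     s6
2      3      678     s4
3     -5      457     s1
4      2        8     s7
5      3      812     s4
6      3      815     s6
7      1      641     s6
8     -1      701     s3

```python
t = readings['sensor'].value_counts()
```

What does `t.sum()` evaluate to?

value_counts of sensor:
sensor
s6    3
s1    2
s4    2
s7    1
s3    1
Name: count, dtype: int64
Reading off the sum of the resulting series, we get 9.

9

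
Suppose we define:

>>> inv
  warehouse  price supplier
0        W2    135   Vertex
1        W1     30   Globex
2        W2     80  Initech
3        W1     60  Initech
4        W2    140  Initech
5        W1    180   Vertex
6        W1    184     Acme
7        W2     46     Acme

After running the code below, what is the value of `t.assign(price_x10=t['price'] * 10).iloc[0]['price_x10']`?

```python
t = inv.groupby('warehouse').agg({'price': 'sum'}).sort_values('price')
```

group by warehouse, sum of price:
           price
warehouse       
W1           454
W2           401
sort by price:
           price
warehouse       
W2           401
W1           454
add column price_x10 = t['price'] * 10:
           price  price_x10
warehouse                  
W2           401       4010
W1           454       4540
Reading off the value at position 0, column 'price_x10', we get 4010.

4010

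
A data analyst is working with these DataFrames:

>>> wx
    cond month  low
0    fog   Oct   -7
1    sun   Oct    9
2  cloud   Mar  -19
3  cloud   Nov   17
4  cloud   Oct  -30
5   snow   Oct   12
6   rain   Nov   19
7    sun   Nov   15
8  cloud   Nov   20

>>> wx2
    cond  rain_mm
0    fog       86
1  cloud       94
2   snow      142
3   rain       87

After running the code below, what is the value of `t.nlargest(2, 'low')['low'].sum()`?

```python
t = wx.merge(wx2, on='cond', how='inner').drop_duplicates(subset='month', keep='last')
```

32

merge on 'cond' (how='inner') → 7 rows:
    cond month  low  rain_mm
0    fog   Oct   -7       86
1  cloud   Mar  -19       94
2  cloud   Nov   17       94
3  cloud   Oct  -30       94
4   snow   Oct   12      142
5   rain   Nov   19       87
6  cloud   Nov   20       94
drop duplicate month (keep=last):
    cond month  low  rain_mm
1  cloud   Mar  -19       94
4   snow   Oct   12      142
6  cloud   Nov   20       94
take 2 rows with largest low:
    cond month  low  rain_mm
6  cloud   Nov   20       94
4   snow   Oct   12      142
sum of column 'low' → 32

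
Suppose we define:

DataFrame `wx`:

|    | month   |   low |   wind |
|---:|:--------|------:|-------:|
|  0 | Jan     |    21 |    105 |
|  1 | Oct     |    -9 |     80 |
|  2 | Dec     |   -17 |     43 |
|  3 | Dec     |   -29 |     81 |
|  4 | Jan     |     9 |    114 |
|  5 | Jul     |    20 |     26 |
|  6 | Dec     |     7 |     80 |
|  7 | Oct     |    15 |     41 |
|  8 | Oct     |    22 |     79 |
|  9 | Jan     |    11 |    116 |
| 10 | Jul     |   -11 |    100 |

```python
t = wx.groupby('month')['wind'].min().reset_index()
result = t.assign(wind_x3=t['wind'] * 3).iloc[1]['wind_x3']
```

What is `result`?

315

group by month, min of wind:
month
Dec     43
Jan    105
Jul     26
Oct     41
Name: wind, dtype: int64
reset_index():
  month  wind
0   Dec    43
1   Jan   105
2   Jul    26
3   Oct    41
add column wind_x3 = t['wind'] * 3:
  month  wind  wind_x3
0   Dec    43      129
1   Jan   105      315
2   Jul    26       78
3   Oct    41      123
Reading off the value at position 1, column 'wind_x3', we get 315.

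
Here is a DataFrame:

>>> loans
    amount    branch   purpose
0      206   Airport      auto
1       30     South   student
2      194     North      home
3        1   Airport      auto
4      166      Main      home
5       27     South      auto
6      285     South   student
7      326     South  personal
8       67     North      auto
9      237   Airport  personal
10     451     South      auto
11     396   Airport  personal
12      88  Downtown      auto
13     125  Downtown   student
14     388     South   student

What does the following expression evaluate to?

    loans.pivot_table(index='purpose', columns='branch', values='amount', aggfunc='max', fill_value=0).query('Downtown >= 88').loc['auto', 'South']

451

pivot: rows=purpose, cols=branch, max(amount):
branch    Airport  Downtown  Main  North  South
purpose                                        
auto          206        88     0     67    451
home            0         0   166    194      0
personal      396         0     0      0    326
student         0       125     0      0    388
filter rows where Downtown >= 88:
branch   Airport  Downtown  Main  North  South
purpose                                       
auto         206        88     0     67    451
student        0       125     0      0    388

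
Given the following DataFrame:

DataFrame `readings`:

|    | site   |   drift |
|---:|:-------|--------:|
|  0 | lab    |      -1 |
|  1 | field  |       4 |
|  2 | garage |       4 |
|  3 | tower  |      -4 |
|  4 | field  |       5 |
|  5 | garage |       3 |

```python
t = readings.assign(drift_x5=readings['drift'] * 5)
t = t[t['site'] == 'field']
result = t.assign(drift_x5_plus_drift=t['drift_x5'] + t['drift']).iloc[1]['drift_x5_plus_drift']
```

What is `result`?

add column drift_x5 = readings['drift'] * 5:
     site  drift  drift_x5
0     lab     -1        -5
1   field      4        20
2  garage      4        20
3   tower     -4       -20
4   field      5        25
5  garage      3        15
filter rows where site == 'field':
    site  drift  drift_x5
1  field      4        20
4  field      5        25
add column drift_x5_plus_drift = t['drift_x5'] + t['drift']:
    site  drift  drift_x5  drift_x5_plus_drift
1  field      4        20                   24
4  field      5        25                   30
Reading off the value at position 1, column 'drift_x5_plus_drift', we get 30.

30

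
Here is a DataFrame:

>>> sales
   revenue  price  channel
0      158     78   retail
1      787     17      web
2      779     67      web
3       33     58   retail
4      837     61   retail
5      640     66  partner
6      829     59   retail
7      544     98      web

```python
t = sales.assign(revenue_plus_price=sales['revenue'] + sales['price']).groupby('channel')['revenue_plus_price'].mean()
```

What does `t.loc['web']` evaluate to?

add column revenue_plus_price = sales['revenue'] + sales['price']:
   revenue  price  channel  revenue_plus_price
0      158     78   retail                 236
1      787     17      web                 804
2      779     67      web                 846
3       33     58   retail                  91
4      837     61   retail                 898
5      640     66  partner                 706
6      829     59   retail                 888
7      544     98      web                 642
group by channel, mean of revenue_plus_price:
channel
partner    706.00
retail     528.25
web        764.00
Name: revenue_plus_price, dtype: float64

764.0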